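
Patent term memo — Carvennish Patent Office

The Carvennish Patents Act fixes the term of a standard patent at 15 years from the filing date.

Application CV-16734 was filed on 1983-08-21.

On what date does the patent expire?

Filing date + 15 years → 21 August 1998.

1998-08-21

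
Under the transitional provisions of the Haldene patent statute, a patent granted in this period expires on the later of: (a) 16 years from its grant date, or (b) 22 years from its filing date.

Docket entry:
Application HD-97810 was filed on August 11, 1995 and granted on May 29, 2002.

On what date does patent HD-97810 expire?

May 29, 2018

(a) grant + 16 years → 29 May 2018.
(b) filing + 22 years → 11 August 2017.
Later of the two: 29 May 2018.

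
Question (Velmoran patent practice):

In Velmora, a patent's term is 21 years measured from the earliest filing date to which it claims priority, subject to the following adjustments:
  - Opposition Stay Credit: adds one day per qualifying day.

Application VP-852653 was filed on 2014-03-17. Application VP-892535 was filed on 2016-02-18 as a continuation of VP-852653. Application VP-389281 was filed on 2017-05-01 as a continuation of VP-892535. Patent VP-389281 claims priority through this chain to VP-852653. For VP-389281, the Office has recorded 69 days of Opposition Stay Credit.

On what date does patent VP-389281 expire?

Earliest priority filing: 17 March 2014.
Base term: 17 March 2014 + 21 years → 17 March 2035.
Opposition Stay Credit: +69 days → 25 May 2035.

2035-05-25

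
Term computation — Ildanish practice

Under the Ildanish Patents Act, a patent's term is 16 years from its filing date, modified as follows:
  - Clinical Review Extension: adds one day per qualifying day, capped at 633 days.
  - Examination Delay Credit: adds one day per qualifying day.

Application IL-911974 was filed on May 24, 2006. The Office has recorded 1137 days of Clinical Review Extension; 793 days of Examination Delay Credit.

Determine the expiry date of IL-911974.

Base term: filing date + 16 years → 24 May 2022.
Clinical Review Extension: 1137 days claimed exceeds the 633-day cap, so +633 days → 16 February 2024.
Examination Delay Credit: +793 days → 19 April 2026.

2026-04-19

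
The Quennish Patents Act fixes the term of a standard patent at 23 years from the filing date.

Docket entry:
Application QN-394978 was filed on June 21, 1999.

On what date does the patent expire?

Filing date + 23 years → 21 June 2022.

2022-06-21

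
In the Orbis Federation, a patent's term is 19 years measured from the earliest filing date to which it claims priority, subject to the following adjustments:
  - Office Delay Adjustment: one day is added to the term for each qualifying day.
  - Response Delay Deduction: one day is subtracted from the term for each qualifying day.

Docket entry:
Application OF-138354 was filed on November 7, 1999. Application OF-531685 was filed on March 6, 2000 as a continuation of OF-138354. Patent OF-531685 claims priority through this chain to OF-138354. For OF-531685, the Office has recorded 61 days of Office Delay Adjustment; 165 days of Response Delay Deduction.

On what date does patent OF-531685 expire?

Earliest priority filing: 7 November 1999.
Base term: 7 November 1999 + 19 years → 7 November 2018.
Office Delay Adjustment: +61 days → 7 January 2019.
Response Delay Deduction: −165 days → 26 July 2018.

2018-07-26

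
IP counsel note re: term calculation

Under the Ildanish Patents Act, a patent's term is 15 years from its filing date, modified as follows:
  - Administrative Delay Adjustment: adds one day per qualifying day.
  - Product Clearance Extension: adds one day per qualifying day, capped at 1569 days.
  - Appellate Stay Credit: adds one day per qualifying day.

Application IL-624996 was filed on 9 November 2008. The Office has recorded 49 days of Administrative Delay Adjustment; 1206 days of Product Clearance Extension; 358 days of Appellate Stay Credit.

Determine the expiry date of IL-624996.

Base term: filing date + 15 years → 9 November 2023.
Administrative Delay Adjustment: +49 days → 28 December 2023.
Product Clearance Extension: 1206 days (within the 1569-day cap) → +1206 days → 17 April 2027.
Appellate Stay Credit: +358 days → 9 April 2028.

April 9, 2028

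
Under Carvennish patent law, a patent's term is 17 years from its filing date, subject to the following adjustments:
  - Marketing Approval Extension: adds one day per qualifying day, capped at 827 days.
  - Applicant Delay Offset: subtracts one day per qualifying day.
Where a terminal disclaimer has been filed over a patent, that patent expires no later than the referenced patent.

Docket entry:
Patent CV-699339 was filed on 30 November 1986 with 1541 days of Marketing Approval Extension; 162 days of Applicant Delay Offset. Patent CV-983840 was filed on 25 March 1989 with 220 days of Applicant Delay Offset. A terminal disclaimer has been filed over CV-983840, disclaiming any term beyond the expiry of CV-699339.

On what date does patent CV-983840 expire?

2005-08-17

Natural term of CV-983840:
  Base: filing + 17 years → 25 March 2006.
  Applicant Delay Offset: −220 days → 17 August 2005.
Expiry of referenced patent CV-699339:
  Base: filing + 17 years → 30 November 2003.
  Marketing Approval Extension: 1541 days claimed exceeds the 827-day cap, so +827 days → 6 March 2006.
  Applicant Delay Offset: −162 days → 25 September 2005.
Terminal disclaimer: CV-983840 expires on the earlier of 17 August 2005 and 25 September 2005.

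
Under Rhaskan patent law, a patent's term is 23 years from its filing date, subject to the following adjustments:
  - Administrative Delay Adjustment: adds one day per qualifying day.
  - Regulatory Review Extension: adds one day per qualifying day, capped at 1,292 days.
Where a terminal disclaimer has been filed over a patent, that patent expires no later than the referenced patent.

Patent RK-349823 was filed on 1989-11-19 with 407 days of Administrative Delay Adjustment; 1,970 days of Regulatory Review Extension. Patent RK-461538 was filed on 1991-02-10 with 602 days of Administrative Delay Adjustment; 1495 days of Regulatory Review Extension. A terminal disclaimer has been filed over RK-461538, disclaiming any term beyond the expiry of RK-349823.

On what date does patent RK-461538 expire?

2017-07-15

Natural term of RK-461538:
  Base: filing + 23 years → 10 February 2014.
  Administrative Delay Adjustment: +602 days → 5 October 2015.
  Regulatory Review Extension: 1495 days claimed exceeds the 1292-day cap, so +1292 days → 19 April 2019.
Expiry of referenced patent RK-349823:
  Base: filing + 23 years → 19 November 2012.
  Administrative Delay Adjustment: +407 days → 31 December 2013.
  Regulatory Review Extension: 1970 days claimed exceeds the 1292-day cap, so +1292 days → 15 July 2017.
Terminal disclaimer: RK-461538 expires on the earlier of 19 April 2019 and 15 July 2017.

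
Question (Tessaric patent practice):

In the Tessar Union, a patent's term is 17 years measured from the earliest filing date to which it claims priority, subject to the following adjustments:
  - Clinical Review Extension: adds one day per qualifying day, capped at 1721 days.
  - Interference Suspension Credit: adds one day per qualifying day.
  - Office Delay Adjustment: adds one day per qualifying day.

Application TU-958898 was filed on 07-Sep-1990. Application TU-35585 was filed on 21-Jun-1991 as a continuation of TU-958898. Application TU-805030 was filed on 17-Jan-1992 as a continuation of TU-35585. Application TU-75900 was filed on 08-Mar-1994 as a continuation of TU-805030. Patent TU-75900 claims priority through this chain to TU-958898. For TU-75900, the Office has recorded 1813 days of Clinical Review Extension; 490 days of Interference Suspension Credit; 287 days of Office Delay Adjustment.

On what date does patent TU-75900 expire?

July 10, 2014

Earliest priority filing: 7 September 1990.
Base term: 7 September 1990 + 17 years → 7 September 2007.
Clinical Review Extension: 1813 days claimed exceeds the 1721-day cap, so +1721 days → 24 May 2012.
Interference Suspension Credit: +490 days → 26 September 2013.
Office Delay Adjustment: +287 days → 10 July 2014.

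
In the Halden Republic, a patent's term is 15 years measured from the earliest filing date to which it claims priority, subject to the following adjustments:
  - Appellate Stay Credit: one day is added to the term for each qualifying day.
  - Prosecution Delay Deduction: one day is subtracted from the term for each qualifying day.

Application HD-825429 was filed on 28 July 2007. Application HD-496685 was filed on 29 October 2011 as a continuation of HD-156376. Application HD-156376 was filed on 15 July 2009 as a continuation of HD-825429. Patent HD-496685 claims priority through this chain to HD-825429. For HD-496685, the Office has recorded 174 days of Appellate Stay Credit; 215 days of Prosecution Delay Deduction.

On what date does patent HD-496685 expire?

June 17, 2022

Earliest priority filing: 28 July 2007.
Base term: 28 July 2007 + 15 years → 28 July 2022.
Appellate Stay Credit: +174 days → 18 January 2023.
Prosecution Delay Deduction: −215 days → 17 June 2022.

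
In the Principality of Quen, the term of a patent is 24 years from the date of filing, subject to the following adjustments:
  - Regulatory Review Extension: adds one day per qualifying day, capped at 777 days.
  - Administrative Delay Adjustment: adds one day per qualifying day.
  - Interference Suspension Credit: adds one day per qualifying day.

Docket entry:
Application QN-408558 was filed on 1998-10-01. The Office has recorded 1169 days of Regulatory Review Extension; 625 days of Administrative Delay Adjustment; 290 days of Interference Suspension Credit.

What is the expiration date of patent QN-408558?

Base term: filing date + 24 years → 1 October 2022.
Regulatory Review Extension: 1169 days claimed exceeds the 777-day cap, so +777 days → 16 November 2024.
Administrative Delay Adjustment: +625 days → 3 August 2026.
Interference Suspension Credit: +290 days → 20 May 2027.

2027-05-20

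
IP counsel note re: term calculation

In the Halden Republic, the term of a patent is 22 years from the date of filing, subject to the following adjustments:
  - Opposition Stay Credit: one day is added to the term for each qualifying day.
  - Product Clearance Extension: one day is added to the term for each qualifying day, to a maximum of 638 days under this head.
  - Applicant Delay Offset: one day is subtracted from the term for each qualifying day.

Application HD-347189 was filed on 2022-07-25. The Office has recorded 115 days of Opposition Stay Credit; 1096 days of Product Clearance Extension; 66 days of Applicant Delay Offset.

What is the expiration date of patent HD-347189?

Base term: filing date + 22 years → 25 July 2044.
Opposition Stay Credit: +115 days → 17 November 2044.
Product Clearance Extension: 1096 days claimed exceeds the 638-day cap, so +638 days → 17 August 2046.
Applicant Delay Offset: −66 days → 12 June 2046.

2046-06-12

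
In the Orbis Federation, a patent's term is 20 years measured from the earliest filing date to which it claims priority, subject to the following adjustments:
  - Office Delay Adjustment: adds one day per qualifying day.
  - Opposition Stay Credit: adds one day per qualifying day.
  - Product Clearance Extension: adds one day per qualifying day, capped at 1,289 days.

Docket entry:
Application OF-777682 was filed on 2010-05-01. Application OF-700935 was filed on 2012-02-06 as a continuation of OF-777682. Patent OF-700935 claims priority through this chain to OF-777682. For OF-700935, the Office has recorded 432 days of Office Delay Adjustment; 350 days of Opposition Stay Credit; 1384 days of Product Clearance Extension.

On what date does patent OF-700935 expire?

Earliest priority filing: 1 May 2010.
Base term: 1 May 2010 + 20 years → 1 May 2030.
Office Delay Adjustment: +432 days → 7 July 2031.
Opposition Stay Credit: +350 days → 21 June 2032.
Product Clearance Extension: 1384 days claimed exceeds the 1289-day cap, so +1289 days → 1 January 2036.

2036-01-01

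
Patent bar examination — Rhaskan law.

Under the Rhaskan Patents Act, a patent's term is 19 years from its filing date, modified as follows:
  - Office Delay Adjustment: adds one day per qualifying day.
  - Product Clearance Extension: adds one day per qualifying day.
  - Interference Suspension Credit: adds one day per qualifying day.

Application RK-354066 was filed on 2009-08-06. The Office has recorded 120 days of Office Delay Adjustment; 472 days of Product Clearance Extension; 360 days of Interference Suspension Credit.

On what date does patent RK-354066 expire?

March 16, 2031

Base term: filing date + 19 years → 6 August 2028.
Office Delay Adjustment: +120 days → 4 December 2028.
Product Clearance Extension: +472 days → 21 March 2030.
Interference Suspension Credit: +360 days → 16 March 2031.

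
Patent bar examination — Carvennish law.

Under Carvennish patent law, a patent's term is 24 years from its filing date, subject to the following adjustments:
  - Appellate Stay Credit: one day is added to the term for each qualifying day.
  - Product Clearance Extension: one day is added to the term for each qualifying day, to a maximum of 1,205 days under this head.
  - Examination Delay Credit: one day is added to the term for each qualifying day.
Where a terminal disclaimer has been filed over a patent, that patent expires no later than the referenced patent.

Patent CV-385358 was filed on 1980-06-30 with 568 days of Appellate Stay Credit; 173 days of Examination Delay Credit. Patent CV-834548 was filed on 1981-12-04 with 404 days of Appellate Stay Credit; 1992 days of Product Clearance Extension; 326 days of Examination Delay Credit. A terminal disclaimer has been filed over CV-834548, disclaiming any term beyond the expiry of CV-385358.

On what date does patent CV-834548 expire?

Natural term of CV-834548:
  Base: filing + 24 years → 4 December 2005.
  Appellate Stay Credit: +404 days → 12 January 2007.
  Product Clearance Extension: 1992 days claimed exceeds the 1205-day cap, so +1205 days → 1 May 2010.
  Examination Delay Credit: +326 days → 23 March 2011.
Expiry of referenced patent CV-385358:
  Base: filing + 24 years → 30 June 2004.
  Appellate Stay Credit: +568 days → 19 January 2006.
  Examination Delay Credit: +173 days → 11 July 2006.
Terminal disclaimer: CV-834548 expires on the earlier of 23 March 2011 and 11 July 2006.

July 11, 2006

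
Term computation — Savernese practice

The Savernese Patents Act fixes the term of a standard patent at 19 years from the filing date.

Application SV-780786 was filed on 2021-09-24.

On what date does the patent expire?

Filing date + 19 years → 24 September 2040.

September 24, 2040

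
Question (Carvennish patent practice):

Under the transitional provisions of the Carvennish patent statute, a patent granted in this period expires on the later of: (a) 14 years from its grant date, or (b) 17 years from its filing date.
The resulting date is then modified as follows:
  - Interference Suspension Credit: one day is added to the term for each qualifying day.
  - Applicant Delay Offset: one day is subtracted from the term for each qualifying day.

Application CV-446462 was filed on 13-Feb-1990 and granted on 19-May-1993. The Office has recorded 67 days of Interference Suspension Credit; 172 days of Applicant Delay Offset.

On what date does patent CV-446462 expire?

February 3, 2007

(a) grant + 14 years → 19 May 2007.
(b) filing + 17 years → 13 February 2007.
Later of the two: 19 May 2007.
Interference Suspension Credit: +67 days → 25 July 2007.
Applicant Delay Offset: −172 days → 3 February 2007.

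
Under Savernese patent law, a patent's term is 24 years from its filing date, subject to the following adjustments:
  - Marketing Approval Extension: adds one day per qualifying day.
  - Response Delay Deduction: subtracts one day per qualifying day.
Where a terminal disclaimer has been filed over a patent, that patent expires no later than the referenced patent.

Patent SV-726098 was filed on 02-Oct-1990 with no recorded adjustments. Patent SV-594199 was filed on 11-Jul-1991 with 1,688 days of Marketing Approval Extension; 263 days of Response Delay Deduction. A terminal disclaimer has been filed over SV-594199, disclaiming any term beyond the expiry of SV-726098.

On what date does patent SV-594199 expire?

Natural term of SV-594199:
  Base: filing + 24 years → 11 July 2015.
  Marketing Approval Extension: +1688 days → 23 February 2020.
  Response Delay Deduction: −263 days → 5 June 2019.
Expiry of referenced patent SV-726098:
  Base: filing + 24 years → 2 October 2014.
Terminal disclaimer: SV-594199 expires on the earlier of 5 June 2019 and 2 October 2014.

2014-10-02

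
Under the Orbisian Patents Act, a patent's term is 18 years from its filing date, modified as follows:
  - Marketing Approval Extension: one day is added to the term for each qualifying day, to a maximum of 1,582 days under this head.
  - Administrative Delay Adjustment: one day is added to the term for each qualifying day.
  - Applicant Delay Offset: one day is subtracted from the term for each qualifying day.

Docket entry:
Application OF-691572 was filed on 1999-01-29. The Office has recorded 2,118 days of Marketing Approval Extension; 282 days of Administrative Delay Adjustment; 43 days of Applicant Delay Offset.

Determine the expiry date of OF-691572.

2022-01-24

Base term: filing date + 18 years → 29 January 2017.
Marketing Approval Extension: 2118 days claimed exceeds the 1582-day cap, so +1582 days → 30 May 2021.
Administrative Delay Adjustment: +282 days → 8 March 2022.
Applicant Delay Offset: −43 days → 24 January 2022.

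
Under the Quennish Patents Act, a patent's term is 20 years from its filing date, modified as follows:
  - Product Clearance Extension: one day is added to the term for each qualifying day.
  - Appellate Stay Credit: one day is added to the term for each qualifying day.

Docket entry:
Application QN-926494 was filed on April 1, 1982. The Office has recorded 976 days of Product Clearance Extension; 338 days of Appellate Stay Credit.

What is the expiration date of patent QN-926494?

2005-11-05

Base term: filing date + 20 years → 1 April 2002.
Product Clearance Extension: +976 days → 2 December 2004.
Appellate Stay Credit: +338 days → 5 November 2005.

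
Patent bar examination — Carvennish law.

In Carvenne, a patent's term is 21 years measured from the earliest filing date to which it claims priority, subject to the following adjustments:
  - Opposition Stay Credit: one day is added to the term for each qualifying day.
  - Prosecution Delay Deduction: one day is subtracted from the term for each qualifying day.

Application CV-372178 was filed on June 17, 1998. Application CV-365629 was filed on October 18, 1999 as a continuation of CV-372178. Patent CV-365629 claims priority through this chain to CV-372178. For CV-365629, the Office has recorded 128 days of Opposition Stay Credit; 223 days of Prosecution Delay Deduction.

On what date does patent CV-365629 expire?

Earliest priority filing: 17 June 1998.
Base term: 17 June 1998 + 21 years → 17 June 2019.
Opposition Stay Credit: +128 days → 23 October 2019.
Prosecution Delay Deduction: −223 days → 14 March 2019.

2019-03-14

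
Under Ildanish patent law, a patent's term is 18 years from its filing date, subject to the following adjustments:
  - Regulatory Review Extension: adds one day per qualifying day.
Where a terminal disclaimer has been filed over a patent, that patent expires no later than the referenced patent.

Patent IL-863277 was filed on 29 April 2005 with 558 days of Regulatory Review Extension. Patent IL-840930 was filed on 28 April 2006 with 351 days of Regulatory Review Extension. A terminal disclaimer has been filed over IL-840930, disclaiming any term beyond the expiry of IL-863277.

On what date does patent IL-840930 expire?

Natural term of IL-840930:
  Base: filing + 18 years → 28 April 2024.
  Regulatory Review Extension: +351 days → 14 April 2025.
Expiry of referenced patent IL-863277:
  Base: filing + 18 years → 29 April 2023.
  Regulatory Review Extension: +558 days → 7 November 2024.
Terminal disclaimer: IL-840930 expires on the earlier of 14 April 2025 and 7 November 2024.

2024-11-07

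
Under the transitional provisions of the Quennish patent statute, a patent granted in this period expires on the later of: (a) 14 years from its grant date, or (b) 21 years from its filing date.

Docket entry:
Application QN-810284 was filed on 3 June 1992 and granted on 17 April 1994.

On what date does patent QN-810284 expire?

(a) grant + 14 years → 17 April 2008.
(b) filing + 21 years → 3 June 2013.
Later of the two: 3 June 2013.

2013-06-03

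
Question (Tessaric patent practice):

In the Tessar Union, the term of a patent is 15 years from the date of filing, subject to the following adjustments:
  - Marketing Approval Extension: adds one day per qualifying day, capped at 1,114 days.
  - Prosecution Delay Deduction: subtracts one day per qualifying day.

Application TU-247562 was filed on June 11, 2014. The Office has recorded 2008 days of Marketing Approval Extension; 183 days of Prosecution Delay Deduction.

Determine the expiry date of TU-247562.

2031-12-29

Base term: filing date + 15 years → 11 June 2029.
Marketing Approval Extension: 2008 days claimed exceeds the 1114-day cap, so +1114 days → 29 June 2032.
Prosecution Delay Deduction: −183 days → 29 December 2031.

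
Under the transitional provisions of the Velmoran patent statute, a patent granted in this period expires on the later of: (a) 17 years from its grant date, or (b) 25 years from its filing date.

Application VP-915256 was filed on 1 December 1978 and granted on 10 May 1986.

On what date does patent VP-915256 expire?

December 1, 2003

(a) grant + 17 years → 10 May 2003.
(b) filing + 25 years → 1 December 2003.
Later of the two: 1 December 2003.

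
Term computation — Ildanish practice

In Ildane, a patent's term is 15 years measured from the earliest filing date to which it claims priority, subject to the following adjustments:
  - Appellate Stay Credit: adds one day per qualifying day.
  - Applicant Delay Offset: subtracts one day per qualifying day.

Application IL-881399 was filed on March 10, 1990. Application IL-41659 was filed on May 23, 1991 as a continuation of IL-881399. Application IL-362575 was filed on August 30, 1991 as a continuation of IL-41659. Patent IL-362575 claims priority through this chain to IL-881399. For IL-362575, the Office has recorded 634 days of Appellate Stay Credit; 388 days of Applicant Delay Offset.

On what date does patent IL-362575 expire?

2005-11-11

Earliest priority filing: 10 March 1990.
Base term: 10 March 1990 + 15 years → 10 March 2005.
Appellate Stay Credit: +634 days → 4 December 2006.
Applicant Delay Offset: −388 days → 11 November 2005.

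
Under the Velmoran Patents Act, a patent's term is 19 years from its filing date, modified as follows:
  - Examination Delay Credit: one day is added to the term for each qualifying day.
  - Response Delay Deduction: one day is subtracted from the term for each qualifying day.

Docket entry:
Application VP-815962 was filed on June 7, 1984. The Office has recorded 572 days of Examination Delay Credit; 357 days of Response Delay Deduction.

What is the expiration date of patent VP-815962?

January 8, 2004

Base term: filing date + 19 years → 7 June 2003.
Examination Delay Credit: +572 days → 30 December 2004.
Response Delay Deduction: −357 days → 8 January 2004.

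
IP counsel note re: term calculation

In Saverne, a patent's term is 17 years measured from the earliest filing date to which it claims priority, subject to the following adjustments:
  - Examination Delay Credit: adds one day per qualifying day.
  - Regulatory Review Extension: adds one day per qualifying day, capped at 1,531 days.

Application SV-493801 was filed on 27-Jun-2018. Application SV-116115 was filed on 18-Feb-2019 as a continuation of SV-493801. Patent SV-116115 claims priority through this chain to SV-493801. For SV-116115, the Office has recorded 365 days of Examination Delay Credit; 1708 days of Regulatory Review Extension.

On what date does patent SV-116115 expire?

Earliest priority filing: 27 June 2018.
Base term: 27 June 2018 + 17 years → 27 June 2035.
Examination Delay Credit: +365 days → 26 June 2036.
Regulatory Review Extension: 1708 days claimed exceeds the 1531-day cap, so +1531 days → 4 September 2040.

2040-09-04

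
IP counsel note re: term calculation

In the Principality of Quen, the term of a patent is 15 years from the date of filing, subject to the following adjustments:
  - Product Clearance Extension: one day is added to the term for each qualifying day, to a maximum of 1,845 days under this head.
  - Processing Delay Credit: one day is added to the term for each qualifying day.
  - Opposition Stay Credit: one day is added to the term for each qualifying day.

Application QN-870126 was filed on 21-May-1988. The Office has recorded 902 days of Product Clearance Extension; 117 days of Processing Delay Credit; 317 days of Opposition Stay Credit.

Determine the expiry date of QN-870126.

Base term: filing date + 15 years → 21 May 2003.
Product Clearance Extension: 902 days (within the 1845-day cap) → +902 days → 8 November 2005.
Processing Delay Credit: +117 days → 5 March 2006.
Opposition Stay Credit: +317 days → 16 January 2007.

January 16, 2007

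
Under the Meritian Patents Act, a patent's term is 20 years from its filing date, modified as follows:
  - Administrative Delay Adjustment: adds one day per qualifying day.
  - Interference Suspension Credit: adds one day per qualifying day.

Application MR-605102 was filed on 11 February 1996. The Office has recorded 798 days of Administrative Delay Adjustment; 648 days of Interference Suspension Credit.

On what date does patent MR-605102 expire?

January 27, 2020

Base term: filing date + 20 years → 11 February 2016.
Administrative Delay Adjustment: +798 days → 19 April 2018.
Interference Suspension Credit: +648 days → 27 January 2020.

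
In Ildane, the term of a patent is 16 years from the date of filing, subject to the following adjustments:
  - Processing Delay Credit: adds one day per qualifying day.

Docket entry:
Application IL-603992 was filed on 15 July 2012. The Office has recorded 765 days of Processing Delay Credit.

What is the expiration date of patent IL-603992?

2030-08-19

Base term: filing date + 16 years → 15 July 2028.
Processing Delay Credit: +765 days → 19 August 2030.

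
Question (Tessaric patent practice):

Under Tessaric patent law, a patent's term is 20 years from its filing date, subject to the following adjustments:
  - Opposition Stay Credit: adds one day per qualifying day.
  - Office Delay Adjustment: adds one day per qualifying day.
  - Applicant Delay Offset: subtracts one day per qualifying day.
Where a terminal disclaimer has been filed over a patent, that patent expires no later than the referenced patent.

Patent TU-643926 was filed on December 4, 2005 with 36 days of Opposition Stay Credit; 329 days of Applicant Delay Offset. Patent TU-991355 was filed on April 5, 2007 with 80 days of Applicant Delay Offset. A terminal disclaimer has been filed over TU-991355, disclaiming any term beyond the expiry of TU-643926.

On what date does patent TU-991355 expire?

Natural term of TU-991355:
  Base: filing + 20 years → 5 April 2027.
  Applicant Delay Offset: −80 days → 15 January 2027.
Expiry of referenced patent TU-643926:
  Base: filing + 20 years → 4 December 2025.
  Opposition Stay Credit: +36 days → 9 January 2026.
  Applicant Delay Offset: −329 days → 14 February 2025.
Terminal disclaimer: TU-991355 expires on the earlier of 15 January 2027 and 14 February 2025.

2025-02-14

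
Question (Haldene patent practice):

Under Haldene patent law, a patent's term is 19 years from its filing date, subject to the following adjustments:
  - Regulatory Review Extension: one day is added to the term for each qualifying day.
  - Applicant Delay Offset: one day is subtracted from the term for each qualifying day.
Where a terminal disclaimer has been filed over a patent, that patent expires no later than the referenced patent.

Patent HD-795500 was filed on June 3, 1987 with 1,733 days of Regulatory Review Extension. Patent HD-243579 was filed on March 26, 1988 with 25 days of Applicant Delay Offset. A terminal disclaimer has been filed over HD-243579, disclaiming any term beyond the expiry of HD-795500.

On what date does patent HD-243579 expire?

Natural term of HD-243579:
  Base: filing + 19 years → 26 March 2007.
  Applicant Delay Offset: −25 days → 1 March 2007.
Expiry of referenced patent HD-795500:
  Base: filing + 19 years → 3 June 2006.
  Regulatory Review Extension: +1733 days → 2 March 2011.
Terminal disclaimer: HD-243579 expires on the earlier of 1 March 2007 and 2 March 2011.

2007-03-01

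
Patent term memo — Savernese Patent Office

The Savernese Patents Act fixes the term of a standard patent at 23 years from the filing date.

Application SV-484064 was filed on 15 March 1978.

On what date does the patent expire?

2001-03-15

Filing date + 23 years → 15 March 2001.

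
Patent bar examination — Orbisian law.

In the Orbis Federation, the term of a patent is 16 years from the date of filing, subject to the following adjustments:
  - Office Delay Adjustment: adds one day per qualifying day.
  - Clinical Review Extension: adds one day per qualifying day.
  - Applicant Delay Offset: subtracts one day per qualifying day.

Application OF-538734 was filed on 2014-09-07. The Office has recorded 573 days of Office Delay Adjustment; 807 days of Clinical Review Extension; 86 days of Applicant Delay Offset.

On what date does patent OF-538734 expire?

2034-03-24

Base term: filing date + 16 years → 7 September 2030.
Office Delay Adjustment: +573 days → 2 April 2032.
Clinical Review Extension: +807 days → 18 June 2034.
Applicant Delay Offset: −86 days → 24 March 2034.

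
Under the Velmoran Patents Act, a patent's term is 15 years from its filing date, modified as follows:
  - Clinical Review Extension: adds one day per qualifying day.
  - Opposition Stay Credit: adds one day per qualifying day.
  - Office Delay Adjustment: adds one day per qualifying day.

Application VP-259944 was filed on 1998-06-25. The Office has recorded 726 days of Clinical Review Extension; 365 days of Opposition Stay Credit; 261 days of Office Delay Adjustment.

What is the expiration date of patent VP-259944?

Base term: filing date + 15 years → 25 June 2013.
Clinical Review Extension: +726 days → 21 June 2015.
Opposition Stay Credit: +365 days → 20 June 2016.
Office Delay Adjustment: +261 days → 8 March 2017.

March 8, 2017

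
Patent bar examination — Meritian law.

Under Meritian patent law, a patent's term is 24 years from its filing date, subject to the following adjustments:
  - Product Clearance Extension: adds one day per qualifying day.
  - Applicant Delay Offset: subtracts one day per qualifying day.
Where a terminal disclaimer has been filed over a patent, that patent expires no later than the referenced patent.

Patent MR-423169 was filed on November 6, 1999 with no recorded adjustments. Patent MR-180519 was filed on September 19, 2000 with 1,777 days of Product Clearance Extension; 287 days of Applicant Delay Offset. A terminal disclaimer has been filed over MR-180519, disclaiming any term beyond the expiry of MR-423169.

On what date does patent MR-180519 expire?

2023-11-06

Natural term of MR-180519:
  Base: filing + 24 years → 19 September 2024.
  Product Clearance Extension: +1777 days → 1 August 2029.
  Applicant Delay Offset: −287 days → 18 October 2028.
Expiry of referenced patent MR-423169:
  Base: filing + 24 years → 6 November 2023.
Terminal disclaimer: MR-180519 expires on the earlier of 18 October 2028 and 6 November 2023.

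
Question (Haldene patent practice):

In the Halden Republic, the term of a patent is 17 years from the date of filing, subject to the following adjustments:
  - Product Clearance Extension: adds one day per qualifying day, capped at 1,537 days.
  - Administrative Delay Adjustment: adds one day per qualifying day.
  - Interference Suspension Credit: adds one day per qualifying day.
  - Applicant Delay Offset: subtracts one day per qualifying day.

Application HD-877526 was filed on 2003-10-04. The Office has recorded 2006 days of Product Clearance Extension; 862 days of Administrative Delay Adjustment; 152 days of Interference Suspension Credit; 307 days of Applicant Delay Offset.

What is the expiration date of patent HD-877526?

November 26, 2026

Base term: filing date + 17 years → 4 October 2020.
Product Clearance Extension: 2006 days claimed exceeds the 1537-day cap, so +1537 days → 19 December 2024.
Administrative Delay Adjustment: +862 days → 30 April 2027.
Interference Suspension Credit: +152 days → 29 September 2027.
Applicant Delay Offset: −307 days → 26 November 2026.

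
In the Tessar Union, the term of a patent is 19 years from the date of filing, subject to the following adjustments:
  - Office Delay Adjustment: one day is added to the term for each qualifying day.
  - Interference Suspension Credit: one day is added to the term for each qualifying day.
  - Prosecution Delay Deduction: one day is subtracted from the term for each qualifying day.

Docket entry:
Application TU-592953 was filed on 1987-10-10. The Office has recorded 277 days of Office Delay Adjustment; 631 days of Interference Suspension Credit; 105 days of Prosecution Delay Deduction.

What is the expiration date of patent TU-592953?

2008-12-21

Base term: filing date + 19 years → 10 October 2006.
Office Delay Adjustment: +277 days → 14 July 2007.
Interference Suspension Credit: +631 days → 5 April 2009.
Prosecution Delay Deduction: −105 days → 21 December 2008.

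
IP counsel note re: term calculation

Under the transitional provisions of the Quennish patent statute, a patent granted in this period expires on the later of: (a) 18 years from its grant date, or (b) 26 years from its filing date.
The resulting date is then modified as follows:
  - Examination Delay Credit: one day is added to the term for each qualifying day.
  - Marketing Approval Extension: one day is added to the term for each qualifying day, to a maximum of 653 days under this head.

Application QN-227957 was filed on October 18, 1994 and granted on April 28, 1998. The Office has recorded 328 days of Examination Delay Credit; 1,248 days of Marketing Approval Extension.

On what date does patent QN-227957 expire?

June 26, 2023

(a) grant + 18 years → 28 April 2016.
(b) filing + 26 years → 18 October 2020.
Later of the two: 18 October 2020.
Examination Delay Credit: +328 days → 11 September 2021.
Marketing Approval Extension: 1248 days claimed exceeds the 653-day cap, so +653 days → 26 June 2023.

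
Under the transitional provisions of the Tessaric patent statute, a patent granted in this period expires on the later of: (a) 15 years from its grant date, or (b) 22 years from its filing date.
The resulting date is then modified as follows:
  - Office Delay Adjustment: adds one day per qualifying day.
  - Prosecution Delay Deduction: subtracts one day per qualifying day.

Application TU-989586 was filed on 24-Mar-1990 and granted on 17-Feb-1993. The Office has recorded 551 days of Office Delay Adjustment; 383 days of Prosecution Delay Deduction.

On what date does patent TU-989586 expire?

(a) grant + 15 years → 17 February 2008.
(b) filing + 22 years → 24 March 2012.
Later of the two: 24 March 2012.
Office Delay Adjustment: +551 days → 26 September 2013.
Prosecution Delay Deduction: −383 days → 8 September 2012.

2012-09-08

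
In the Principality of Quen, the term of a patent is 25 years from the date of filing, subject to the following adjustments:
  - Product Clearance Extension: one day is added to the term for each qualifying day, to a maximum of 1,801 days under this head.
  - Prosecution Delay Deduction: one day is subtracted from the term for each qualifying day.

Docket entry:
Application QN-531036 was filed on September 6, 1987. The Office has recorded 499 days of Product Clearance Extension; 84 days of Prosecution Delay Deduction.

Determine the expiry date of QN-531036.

Base term: filing date + 25 years → 6 September 2012.
Product Clearance Extension: 499 days (within the 1801-day cap) → +499 days → 18 January 2014.
Prosecution Delay Deduction: −84 days → 26 October 2013.

2013-10-26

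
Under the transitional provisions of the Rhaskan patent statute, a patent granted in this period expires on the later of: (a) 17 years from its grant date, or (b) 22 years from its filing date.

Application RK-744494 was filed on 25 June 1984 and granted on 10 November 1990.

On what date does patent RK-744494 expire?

2007-11-10

(a) grant + 17 years → 10 November 2007.
(b) filing + 22 years → 25 June 2006.
Later of the two: 10 November 2007.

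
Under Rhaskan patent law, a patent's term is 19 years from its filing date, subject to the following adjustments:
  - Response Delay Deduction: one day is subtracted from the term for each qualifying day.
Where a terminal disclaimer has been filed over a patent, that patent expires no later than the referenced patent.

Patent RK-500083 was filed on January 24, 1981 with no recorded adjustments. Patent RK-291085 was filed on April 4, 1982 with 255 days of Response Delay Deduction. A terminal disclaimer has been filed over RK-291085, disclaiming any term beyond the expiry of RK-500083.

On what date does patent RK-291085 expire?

Natural term of RK-291085:
  Base: filing + 19 years → 4 April 2001.
  Response Delay Deduction: −255 days → 23 July 2000.
Expiry of referenced patent RK-500083:
  Base: filing + 19 years → 24 January 2000.
Terminal disclaimer: RK-291085 expires on the earlier of 23 July 2000 and 24 January 2000.

2000-01-24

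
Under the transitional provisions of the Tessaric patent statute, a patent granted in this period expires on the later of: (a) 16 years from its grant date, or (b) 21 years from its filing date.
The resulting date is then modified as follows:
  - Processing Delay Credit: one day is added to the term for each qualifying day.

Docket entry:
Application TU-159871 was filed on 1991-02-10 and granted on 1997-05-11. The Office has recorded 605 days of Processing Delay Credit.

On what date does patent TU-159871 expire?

January 6, 2015

(a) grant + 16 years → 11 May 2013.
(b) filing + 21 years → 10 February 2012.
Later of the two: 11 May 2013.
Processing Delay Credit: +605 days → 6 January 2015.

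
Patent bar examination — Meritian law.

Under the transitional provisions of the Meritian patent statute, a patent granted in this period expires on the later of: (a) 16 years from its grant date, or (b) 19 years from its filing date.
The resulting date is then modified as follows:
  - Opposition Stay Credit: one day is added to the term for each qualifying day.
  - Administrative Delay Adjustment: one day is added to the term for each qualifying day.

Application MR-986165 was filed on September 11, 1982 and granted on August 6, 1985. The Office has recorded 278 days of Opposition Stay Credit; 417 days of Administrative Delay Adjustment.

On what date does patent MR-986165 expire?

(a) grant + 16 years → 6 August 2001.
(b) filing + 19 years → 11 September 2001.
Later of the two: 11 September 2001.
Opposition Stay Credit: +278 days → 16 June 2002.
Administrative Delay Adjustment: +417 days → 7 August 2003.

August 7, 2003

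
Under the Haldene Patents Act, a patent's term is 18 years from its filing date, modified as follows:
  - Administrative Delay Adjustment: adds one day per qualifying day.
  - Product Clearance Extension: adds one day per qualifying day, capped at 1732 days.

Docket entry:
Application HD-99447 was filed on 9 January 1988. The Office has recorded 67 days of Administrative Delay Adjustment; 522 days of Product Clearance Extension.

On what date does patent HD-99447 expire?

Base term: filing date + 18 years → 9 January 2006.
Administrative Delay Adjustment: +67 days → 17 March 2006.
Product Clearance Extension: 522 days (within the 1732-day cap) → +522 days → 21 August 2007.

2007-08-21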